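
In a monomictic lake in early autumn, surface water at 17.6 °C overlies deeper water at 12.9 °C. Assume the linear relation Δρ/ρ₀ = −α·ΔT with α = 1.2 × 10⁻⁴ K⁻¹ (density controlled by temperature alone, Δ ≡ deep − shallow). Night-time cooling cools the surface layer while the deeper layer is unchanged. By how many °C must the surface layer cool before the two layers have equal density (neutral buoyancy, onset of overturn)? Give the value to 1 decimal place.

4.7 °C

With temperature the only control, equal density requires T_surf′ = T_deep.
T_surf′ = 12.9 °C.
Cooling required: 17.6 − 12.9 = 4.7 °C.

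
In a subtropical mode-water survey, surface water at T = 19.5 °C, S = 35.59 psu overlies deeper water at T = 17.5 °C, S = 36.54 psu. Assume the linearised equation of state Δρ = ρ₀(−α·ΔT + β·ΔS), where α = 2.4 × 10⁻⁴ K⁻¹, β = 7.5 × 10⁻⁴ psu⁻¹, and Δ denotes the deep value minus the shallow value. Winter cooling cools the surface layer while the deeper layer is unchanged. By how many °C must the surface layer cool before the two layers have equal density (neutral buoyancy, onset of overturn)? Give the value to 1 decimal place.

Neutral buoyancy requires Δρ = 0, i.e. −α(T_deep − T_surf′) + β(S_deep − S_surf) = 0.
T_surf′ = T_deep − (β/α)·ΔS = 17.5 − (7.5 × 10⁻⁴/2.4 × 10⁻⁴)·(+0.95) = 14.531 °C.
Cooling required: 19.5 − (14.531) = 4.969 °C.

5.0 °C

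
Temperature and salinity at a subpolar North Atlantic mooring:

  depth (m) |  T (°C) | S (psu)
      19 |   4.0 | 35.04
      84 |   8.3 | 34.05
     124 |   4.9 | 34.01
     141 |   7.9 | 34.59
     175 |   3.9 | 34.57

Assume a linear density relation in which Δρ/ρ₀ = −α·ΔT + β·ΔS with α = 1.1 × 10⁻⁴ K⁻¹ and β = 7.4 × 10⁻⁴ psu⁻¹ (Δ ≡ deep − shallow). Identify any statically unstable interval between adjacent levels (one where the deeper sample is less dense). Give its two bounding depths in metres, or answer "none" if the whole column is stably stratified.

19–84 m

Evaluate Δρ/ρ₀ = −αΔT + βΔS across each adjacent pair:
  19–84 m: −αΔT+βΔS = −(1.1 × 10⁻⁴)(+4.3)+(7.4 × 10⁻⁴)(-0.99) = -1.2 × 10⁻³ → UNSTABLE
  84–124 m: −αΔT+βΔS = −(1.1 × 10⁻⁴)(-3.4)+(7.4 × 10⁻⁴)(-0.04) = 3.4 × 10⁻⁴ → stable
  124–141 m: −αΔT+βΔS = −(1.1 × 10⁻⁴)(+3.0)+(7.4 × 10⁻⁴)(+0.58) = 9.9 × 10⁻⁵ → stable
  141–175 m: −αΔT+βΔS = −(1.1 × 10⁻⁴)(-4.0)+(7.4 × 10⁻⁴)(-0.02) = 4.3 × 10⁻⁴ → stable
The 19–84 m interval has Δρ < 0: lighter water underlies denser water.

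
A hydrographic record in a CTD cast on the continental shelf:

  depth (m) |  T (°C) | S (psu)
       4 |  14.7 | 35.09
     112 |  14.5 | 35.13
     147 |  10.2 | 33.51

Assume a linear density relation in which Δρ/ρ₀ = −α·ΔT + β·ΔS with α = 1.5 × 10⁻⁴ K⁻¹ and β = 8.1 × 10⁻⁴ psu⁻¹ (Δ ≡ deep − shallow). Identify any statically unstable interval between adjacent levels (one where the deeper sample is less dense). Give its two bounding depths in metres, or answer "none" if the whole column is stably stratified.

Evaluate Δρ/ρ₀ = −αΔT + βΔS across each adjacent pair:
  4–112 m: −αΔT+βΔS = −(1.5 × 10⁻⁴)(-0.2)+(8.1 × 10⁻⁴)(+0.04) = 6.2 × 10⁻⁵ → stable
  112–147 m: −αΔT+βΔS = −(1.5 × 10⁻⁴)(-4.3)+(8.1 × 10⁻⁴)(-1.62) = -6.7 × 10⁻⁴ → UNSTABLE
The 112–147 m interval has Δρ < 0: lighter water underlies denser water.

112–147 m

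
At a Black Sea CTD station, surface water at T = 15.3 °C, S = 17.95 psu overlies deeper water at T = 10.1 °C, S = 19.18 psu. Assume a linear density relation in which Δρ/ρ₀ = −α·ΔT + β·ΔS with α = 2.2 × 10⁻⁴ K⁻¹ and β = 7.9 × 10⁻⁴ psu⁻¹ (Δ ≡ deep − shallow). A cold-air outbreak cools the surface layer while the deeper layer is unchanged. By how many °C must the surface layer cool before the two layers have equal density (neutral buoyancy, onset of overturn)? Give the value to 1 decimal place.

Neutral buoyancy requires Δρ = 0, i.e. −α(T_deep − T_surf′) + β(S_deep − S_surf) = 0.
T_surf′ = T_deep − (β/α)·ΔS = 10.1 − (7.9 × 10⁻⁴/2.2 × 10⁻⁴)·(+1.23) = 5.683 °C.
Cooling required: 15.3 − (5.683) = 9.617 °C.

9.6 °C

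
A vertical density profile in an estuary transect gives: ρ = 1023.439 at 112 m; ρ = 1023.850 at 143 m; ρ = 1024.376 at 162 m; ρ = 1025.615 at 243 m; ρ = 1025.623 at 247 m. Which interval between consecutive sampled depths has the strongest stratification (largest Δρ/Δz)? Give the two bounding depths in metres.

Compute the density gradient over each adjacent pair:
  112–143 m: Δρ/Δz = 0.411/31 = 0.013 kg m⁻⁴
  143–162 m: Δρ/Δz = 0.526/19 = 0.028 kg m⁻⁴
  162–243 m: Δρ/Δz = 1.239/81 = 0.015 kg m⁻⁴
  243–247 m: Δρ/Δz = 0.008/4 = 2.0 × 10⁻³ kg m⁻⁴
The largest gradient is in the 143–162 m interval — the pycnocline.

143–162 m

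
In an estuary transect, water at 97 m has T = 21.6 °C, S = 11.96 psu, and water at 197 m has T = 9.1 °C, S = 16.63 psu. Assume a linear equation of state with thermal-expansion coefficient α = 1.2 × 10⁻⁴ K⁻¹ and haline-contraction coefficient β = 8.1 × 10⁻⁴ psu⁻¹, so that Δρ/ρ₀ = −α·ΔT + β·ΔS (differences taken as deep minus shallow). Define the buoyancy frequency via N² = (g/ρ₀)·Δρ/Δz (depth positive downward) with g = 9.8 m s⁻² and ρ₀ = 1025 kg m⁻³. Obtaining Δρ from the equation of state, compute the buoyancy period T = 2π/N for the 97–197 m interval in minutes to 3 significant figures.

4.60 min

ΔT = -12.5 K, ΔS = +4.67 psu (deep − shallow).
Δρ/ρ₀ = −αΔT + βΔS = 1.50 × 10⁻³ + 3.7827 × 10⁻³ = 5.2827 × 10⁻³, so Δρ ≈ 5.415 kg m⁻³.
N² = (g/ρ₀)·Δρ/Δz = g·(Δρ/ρ₀)/Δz = 9.8 × 5.2827 × 10⁻³ / 100 = 5.1770 × 10⁻⁴ s⁻².
N = √(5.1770 × 10⁻⁴) = 0.022753 rad s⁻¹ → T = 2π/N = 276.15 s = 4.6025 min ≈ 4.60 min.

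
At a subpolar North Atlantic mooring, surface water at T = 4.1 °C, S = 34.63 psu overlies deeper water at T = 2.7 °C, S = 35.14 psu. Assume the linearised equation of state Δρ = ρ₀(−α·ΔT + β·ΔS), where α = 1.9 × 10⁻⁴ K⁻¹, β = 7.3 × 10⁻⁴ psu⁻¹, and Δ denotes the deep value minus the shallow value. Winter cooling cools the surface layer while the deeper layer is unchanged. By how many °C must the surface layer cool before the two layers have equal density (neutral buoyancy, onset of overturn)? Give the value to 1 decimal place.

3.4 °C

Neutral buoyancy requires Δρ = 0, i.e. −α(T_deep − T_surf′) + β(S_deep − S_surf) = 0.
T_surf′ = T_deep − (β/α)·ΔS = 2.7 − (7.3 × 10⁻⁴/1.9 × 10⁻⁴)·(+0.51) = 0.741 °C.
Cooling required: 4.1 − (0.741) = 3.359 °C.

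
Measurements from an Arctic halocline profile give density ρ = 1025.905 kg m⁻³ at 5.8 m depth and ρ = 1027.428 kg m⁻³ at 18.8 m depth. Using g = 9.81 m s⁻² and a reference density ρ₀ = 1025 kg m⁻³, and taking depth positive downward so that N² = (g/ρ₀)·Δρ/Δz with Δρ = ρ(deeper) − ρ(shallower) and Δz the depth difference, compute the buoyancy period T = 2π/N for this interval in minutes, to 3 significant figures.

Δρ = 1027.428 − 1025.905 = 1.523 kg m⁻³ over Δz = 18.8 − 5.8 = 13 m.
N² = (9.81/1025) × (1.523/13) = 1.1212 × 10⁻³ s⁻².
N = √(1.1212 × 10⁻³) = 0.033484 rad s⁻¹, so T = 2π/N = 187.65 s = 3.1275 min ≈ 3.13 min.
Since Δρ > 0 the layer is stably stratified.

3.13 min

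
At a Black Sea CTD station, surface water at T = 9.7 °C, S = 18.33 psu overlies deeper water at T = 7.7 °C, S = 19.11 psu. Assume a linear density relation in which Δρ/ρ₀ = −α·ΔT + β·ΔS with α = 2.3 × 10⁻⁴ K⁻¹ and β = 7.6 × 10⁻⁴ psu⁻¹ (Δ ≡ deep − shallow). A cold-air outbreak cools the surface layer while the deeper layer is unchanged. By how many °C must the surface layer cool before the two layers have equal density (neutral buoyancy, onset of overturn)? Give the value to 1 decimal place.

4.6 °C

Neutral buoyancy requires Δρ = 0, i.e. −α(T_deep − T_surf′) + β(S_deep − S_surf) = 0.
T_surf′ = T_deep − (β/α)·ΔS = 7.7 − (7.6 × 10⁻⁴/2.3 × 10⁻⁴)·(+0.78) = 5.123 °C.
Cooling required: 9.7 − (5.123) = 4.577 °C.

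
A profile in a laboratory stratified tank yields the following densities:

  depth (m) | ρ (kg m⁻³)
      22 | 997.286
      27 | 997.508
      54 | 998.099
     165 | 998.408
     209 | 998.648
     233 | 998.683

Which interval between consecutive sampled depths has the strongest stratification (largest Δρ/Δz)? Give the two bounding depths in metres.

Compute the density gradient over each adjacent pair:
  22–27 m: Δρ/Δz = 0.222/5 = 0.044 kg m⁻⁴
  27–54 m: Δρ/Δz = 0.591/27 = 0.022 kg m⁻⁴
  54–165 m: Δρ/Δz = 0.309/111 = 2.8 × 10⁻³ kg m⁻⁴
  165–209 m: Δρ/Δz = 0.240/44 = 5.5 × 10⁻³ kg m⁻⁴
  209–233 m: Δρ/Δz = 0.035/24 = 1.5 × 10⁻³ kg m⁻⁴
The largest gradient is in the 22–27 m interval — the pycnocline.

22–27 m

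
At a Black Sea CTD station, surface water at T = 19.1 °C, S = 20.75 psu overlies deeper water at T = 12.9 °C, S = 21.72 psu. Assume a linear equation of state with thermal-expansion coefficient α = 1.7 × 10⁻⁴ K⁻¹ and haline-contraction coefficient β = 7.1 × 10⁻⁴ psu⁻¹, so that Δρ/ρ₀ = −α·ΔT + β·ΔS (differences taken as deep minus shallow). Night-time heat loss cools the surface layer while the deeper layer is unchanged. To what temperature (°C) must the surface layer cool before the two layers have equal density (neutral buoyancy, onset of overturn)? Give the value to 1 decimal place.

Neutral buoyancy requires Δρ = 0, i.e. −α(T_deep − T_surf′) + β(S_deep − S_surf) = 0.
T_surf′ = T_deep − (β/α)·ΔS = 12.9 − (7.1 × 10⁻⁴/1.7 × 10⁻⁴)·(+0.97) = 8.849 °C.
Cooling required: 19.1 − (8.849) = 10.251 °C.

8.8 °C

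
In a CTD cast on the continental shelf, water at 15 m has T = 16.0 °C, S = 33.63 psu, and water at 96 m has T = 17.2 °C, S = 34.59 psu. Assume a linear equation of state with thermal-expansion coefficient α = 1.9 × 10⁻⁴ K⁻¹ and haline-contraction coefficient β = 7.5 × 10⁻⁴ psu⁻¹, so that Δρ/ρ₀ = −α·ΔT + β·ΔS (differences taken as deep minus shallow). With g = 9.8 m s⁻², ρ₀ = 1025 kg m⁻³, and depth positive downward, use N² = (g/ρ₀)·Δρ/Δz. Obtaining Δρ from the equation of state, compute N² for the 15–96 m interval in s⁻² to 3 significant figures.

ΔT = +1.2 K, ΔS = +0.96 psu (deep − shallow).
Δρ/ρ₀ = −αΔT + βΔS = -2.28 × 10⁻⁴ + 7.20 × 10⁻⁴ = 4.92 × 10⁻⁴, so Δρ ≈ 0.5043 kg m⁻³.
N² = (g/ρ₀)·Δρ/Δz = g·(Δρ/ρ₀)/Δz = 9.8 × 4.92 × 10⁻⁴ / 81 = 5.9526 × 10⁻⁵ s⁻² ≈ 5.95 × 10⁻⁵ s⁻².

5.95 × 10⁻⁵ s⁻²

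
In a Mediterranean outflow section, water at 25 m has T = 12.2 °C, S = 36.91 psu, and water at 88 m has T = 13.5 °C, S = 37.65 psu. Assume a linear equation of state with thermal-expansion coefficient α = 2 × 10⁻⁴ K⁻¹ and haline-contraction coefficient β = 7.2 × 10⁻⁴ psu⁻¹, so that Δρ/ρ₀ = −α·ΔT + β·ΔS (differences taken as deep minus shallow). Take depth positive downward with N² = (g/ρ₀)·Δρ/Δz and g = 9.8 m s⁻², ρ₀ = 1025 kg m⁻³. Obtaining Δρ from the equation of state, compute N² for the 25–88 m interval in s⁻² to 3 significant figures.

ΔT = +1.3 K, ΔS = +0.74 psu (deep − shallow).
Δρ/ρ₀ = −αΔT + βΔS = -2.60 × 10⁻⁴ + 5.328 × 10⁻⁴ = 2.728 × 10⁻⁴, so Δρ ≈ 0.2796 kg m⁻³.
N² = (g/ρ₀)·Δρ/Δz = g·(Δρ/ρ₀)/Δz = 9.8 × 2.728 × 10⁻⁴ / 63 = 4.2436 × 10⁻⁵ s⁻² ≈ 4.24 × 10⁻⁵ s⁻².

4.24 × 10⁻⁵ s⁻²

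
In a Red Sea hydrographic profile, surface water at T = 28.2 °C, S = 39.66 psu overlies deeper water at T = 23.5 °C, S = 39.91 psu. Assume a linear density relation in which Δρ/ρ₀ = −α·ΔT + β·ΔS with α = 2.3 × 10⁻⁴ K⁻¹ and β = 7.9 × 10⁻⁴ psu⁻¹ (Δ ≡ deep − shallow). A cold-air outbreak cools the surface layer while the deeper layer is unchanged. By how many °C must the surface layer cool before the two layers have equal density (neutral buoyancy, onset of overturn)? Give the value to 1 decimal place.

5.6 °C

Neutral buoyancy requires Δρ = 0, i.e. −α(T_deep − T_surf′) + β(S_deep − S_surf) = 0.
T_surf′ = T_deep − (β/α)·ΔS = 23.5 − (7.9 × 10⁻⁴/2.3 × 10⁻⁴)·(+0.25) = 22.641 °C.
Cooling required: 28.2 − (22.641) = 5.559 °C.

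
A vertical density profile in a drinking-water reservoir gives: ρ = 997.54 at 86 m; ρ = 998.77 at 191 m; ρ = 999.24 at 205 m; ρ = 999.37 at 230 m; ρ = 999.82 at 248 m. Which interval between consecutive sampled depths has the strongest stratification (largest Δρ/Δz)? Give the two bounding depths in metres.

Compute the density gradient over each adjacent pair:
  86–191 m: Δρ/Δz = 1.23/105 = 0.012 kg m⁻⁴
  191–205 m: Δρ/Δz = 0.47/14 = 0.034 kg m⁻⁴
  205–230 m: Δρ/Δz = 0.13/25 = 5.2 × 10⁻³ kg m⁻⁴
  230–248 m: Δρ/Δz = 0.45/18 = 0.025 kg m⁻⁴
The largest gradient is in the 191–205 m interval — the pycnocline.

191–205 m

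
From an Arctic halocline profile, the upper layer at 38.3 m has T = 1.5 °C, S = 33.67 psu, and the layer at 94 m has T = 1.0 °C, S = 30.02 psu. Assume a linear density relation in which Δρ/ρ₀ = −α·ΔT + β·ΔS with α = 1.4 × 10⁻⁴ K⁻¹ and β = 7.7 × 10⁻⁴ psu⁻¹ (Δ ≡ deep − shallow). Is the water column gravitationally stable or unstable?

unstable

ΔT = 1.0 − 1.5 = -0.5 K and ΔS = 30.02 − 33.67 = -3.65 psu (deep − shallow).
−αΔT = 7.00 × 10⁻⁵; βΔS = -2.8105 × 10⁻³; sum Δρ/ρ₀ = -2.7405 × 10⁻³.
Δρ/ρ₀ < 0, so Δρ < 0: deeper water is lighter → statically unstable; the column would overturn.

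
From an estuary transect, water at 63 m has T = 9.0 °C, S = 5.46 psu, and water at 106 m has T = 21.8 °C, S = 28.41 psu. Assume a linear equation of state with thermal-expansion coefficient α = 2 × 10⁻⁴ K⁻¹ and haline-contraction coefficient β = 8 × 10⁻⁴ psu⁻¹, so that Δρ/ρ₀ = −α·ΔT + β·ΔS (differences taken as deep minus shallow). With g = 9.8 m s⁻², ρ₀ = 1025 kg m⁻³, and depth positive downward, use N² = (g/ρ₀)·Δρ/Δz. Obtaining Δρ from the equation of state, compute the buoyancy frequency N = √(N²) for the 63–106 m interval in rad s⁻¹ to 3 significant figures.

ΔT = +12.8 K, ΔS = +22.95 psu (deep − shallow).
Δρ/ρ₀ = −αΔT + βΔS = -2.56 × 10⁻³ + 0.01836 = 0.0158, so Δρ ≈ 16.20 kg m⁻³.
N² = (g/ρ₀)·Δρ/Δz = g·(Δρ/ρ₀)/Δz = 9.8 × 0.0158 / 43 = 3.6009 × 10⁻³ s⁻².
N = √(3.6009 × 10⁻³) = 0.060007 rad s⁻¹ ≈ 0.0600 rad s⁻¹.

0.0600 rad s⁻¹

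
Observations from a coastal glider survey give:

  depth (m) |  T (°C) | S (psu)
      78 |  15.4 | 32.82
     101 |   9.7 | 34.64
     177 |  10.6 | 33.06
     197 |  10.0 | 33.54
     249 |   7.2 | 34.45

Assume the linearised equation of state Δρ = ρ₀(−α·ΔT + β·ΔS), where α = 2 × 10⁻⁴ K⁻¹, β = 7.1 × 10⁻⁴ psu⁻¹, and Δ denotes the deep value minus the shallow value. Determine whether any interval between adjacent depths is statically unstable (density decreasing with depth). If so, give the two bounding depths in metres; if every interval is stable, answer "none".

Evaluate Δρ/ρ₀ = −αΔT + βΔS across each adjacent pair:
  78–101 m: −αΔT+βΔS = −(2 × 10⁻⁴)(-5.7)+(7.1 × 10⁻⁴)(+1.82) = 2.4 × 10⁻³ → stable
  101–177 m: −αΔT+βΔS = −(2 × 10⁻⁴)(+0.9)+(7.1 × 10⁻⁴)(-1.58) = -1.3 × 10⁻³ → UNSTABLE
  177–197 m: −αΔT+βΔS = −(2 × 10⁻⁴)(-0.6)+(7.1 × 10⁻⁴)(+0.48) = 4.6 × 10⁻⁴ → stable
  197–249 m: −αΔT+βΔS = −(2 × 10⁻⁴)(-2.8)+(7.1 × 10⁻⁴)(+0.91) = 1.2 × 10⁻³ → stable
The 101–177 m interval has Δρ < 0: lighter water underlies denser water.

101–177 m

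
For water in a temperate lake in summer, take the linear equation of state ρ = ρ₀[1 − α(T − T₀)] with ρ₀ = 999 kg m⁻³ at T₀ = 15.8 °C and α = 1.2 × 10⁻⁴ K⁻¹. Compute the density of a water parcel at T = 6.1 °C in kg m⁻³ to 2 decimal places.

T − T₀ = -9.7 K.
Bracket = 1 − α·(-9.7) = 1 + (1.164 × 10⁻³) = 1.0011640.
ρ = 999 × 1.0011640 = 1000.16 kg m⁻³.

1000.16 kg m⁻³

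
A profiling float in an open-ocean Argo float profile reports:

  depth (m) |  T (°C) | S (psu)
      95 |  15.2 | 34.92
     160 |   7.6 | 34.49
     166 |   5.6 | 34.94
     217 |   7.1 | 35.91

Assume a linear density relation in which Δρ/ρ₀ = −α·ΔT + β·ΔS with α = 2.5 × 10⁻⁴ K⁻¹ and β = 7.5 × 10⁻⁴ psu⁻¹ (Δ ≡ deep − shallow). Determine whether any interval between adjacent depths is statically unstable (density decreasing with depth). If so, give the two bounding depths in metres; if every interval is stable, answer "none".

Evaluate Δρ/ρ₀ = −αΔT + βΔS across each adjacent pair:
  95–160 m: −αΔT+βΔS = −(2.5 × 10⁻⁴)(-7.6)+(7.5 × 10⁻⁴)(-0.43) = 1.6 × 10⁻³ → stable
  160–166 m: −αΔT+βΔS = −(2.5 × 10⁻⁴)(-2.0)+(7.5 × 10⁻⁴)(+0.45) = 8.4 × 10⁻⁴ → stable
  166–217 m: −αΔT+βΔS = −(2.5 × 10⁻⁴)(+1.5)+(7.5 × 10⁻⁴)(+0.97) = 3.5 × 10⁻⁴ → stable
Every interval has Δρ > 0: the column is stably stratified throughout.

none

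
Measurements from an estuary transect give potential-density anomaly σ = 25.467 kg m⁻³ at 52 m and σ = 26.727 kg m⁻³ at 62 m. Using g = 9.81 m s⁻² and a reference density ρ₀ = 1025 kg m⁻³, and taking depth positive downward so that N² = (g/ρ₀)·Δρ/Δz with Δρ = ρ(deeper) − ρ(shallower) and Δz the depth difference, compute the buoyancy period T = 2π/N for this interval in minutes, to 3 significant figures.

3.02 min

Δρ = 1026.727 − 1025.467 = 1.260 kg m⁻³ over Δz = 62 − 52 = 10 m.
N² = (9.81/1025) × (1.260/10) = 1.2059 × 10⁻³ s⁻².
N = √(1.2059 × 10⁻³) = 0.034726 rad s⁻¹, so T = 2π/N = 180.94 s = 3.0157 min ≈ 3.02 min.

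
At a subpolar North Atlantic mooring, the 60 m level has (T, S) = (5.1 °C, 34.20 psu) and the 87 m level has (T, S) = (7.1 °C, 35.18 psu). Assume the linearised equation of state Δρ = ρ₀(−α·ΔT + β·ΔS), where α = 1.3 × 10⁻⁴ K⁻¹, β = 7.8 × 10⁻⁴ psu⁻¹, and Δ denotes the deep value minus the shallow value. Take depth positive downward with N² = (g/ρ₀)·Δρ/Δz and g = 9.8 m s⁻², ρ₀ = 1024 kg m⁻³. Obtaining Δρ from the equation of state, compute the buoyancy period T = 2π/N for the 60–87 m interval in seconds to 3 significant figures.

464 s

ΔT = +2.0 K, ΔS = +0.98 psu (deep − shallow).
Δρ/ρ₀ = −αΔT + βΔS = -2.60 × 10⁻⁴ + 7.644 × 10⁻⁴ = 5.044 × 10⁻⁴, so Δρ ≈ 0.5165 kg m⁻³.
N² = (g/ρ₀)·Δρ/Δz = g·(Δρ/ρ₀)/Δz = 9.8 × 5.044 × 10⁻⁴ / 27 = 1.8308 × 10⁻⁴ s⁻².
N = √(1.8308 × 10⁻⁴) = 0.013531 rad s⁻¹ → T = 2π/N = 464.35 s ≈ 464 s.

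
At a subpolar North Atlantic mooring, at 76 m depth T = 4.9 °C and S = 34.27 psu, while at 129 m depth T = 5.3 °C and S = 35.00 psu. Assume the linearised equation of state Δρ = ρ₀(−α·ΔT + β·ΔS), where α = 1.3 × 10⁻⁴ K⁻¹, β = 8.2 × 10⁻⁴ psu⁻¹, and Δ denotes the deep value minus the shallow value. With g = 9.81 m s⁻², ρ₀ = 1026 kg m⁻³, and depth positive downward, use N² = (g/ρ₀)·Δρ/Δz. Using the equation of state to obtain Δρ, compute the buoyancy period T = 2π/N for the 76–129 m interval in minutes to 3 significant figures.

ΔT = +0.4 K, ΔS = +0.73 psu (deep − shallow).
Δρ/ρ₀ = −αΔT + βΔS = -5.20 × 10⁻⁵ + 5.986 × 10⁻⁴ = 5.466 × 10⁻⁴, so Δρ ≈ 0.5608 kg m⁻³.
N² = (g/ρ₀)·Δρ/Δz = g·(Δρ/ρ₀)/Δz = 9.81 × 5.466 × 10⁻⁴ / 53 = 1.0117 × 10⁻⁴ s⁻².
N = √(1.0117 × 10⁻⁴) = 0.010058 rad s⁻¹ → T = 2π/N = 624.70 s = 10.412 min ≈ 10.4 min.

10.4 min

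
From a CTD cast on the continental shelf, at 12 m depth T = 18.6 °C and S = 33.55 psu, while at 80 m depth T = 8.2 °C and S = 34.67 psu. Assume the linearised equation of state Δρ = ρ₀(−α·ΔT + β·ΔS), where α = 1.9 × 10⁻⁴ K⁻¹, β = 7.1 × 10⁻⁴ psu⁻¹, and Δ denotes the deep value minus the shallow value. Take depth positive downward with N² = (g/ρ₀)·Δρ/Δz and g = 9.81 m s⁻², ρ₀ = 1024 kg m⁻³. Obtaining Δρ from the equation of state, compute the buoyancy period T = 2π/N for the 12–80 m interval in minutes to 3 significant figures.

ΔT = -10.4 K, ΔS = +1.12 psu (deep − shallow).
Δρ/ρ₀ = −αΔT + βΔS = 1.976 × 10⁻³ + 7.952 × 10⁻⁴ = 2.7712 × 10⁻³, so Δρ ≈ 2.838 kg m⁻³.
N² = (g/ρ₀)·Δρ/Δz = g·(Δρ/ρ₀)/Δz = 9.81 × 2.7712 × 10⁻³ / 68 = 3.9979 × 10⁻⁴ s⁻².
N = √(3.9979 × 10⁻⁴) = 0.019995 rad s⁻¹ → T = 2π/N = 314.24 s = 5.2373 min ≈ 5.24 min.

5.24 min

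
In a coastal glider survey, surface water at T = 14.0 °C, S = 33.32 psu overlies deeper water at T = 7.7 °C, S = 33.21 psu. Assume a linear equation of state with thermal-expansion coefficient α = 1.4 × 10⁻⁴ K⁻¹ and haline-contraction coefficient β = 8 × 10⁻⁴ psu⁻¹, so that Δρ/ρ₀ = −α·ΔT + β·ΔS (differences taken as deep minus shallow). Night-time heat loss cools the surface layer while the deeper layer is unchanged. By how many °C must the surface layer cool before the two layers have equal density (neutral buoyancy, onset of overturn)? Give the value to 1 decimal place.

5.7 °C

Neutral buoyancy requires Δρ = 0, i.e. −α(T_deep − T_surf′) + β(S_deep − S_surf) = 0.
T_surf′ = T_deep − (β/α)·ΔS = 7.7 − (8 × 10⁻⁴/1.4 × 10⁻⁴)·(-0.11) = 8.329 °C.
Cooling required: 14.0 − (8.329) = 5.671 °C.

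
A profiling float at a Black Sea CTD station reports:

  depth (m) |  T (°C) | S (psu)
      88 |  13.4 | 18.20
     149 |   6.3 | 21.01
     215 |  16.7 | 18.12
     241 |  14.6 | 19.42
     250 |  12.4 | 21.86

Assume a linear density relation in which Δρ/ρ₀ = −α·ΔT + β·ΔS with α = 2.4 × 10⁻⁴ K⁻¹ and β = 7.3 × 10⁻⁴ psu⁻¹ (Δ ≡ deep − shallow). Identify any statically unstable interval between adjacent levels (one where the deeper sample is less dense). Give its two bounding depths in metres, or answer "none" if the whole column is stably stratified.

149–215 m

Evaluate Δρ/ρ₀ = −αΔT + βΔS across each adjacent pair:
  88–149 m: −αΔT+βΔS = −(2.4 × 10⁻⁴)(-7.1)+(7.3 × 10⁻⁴)(+2.81) = 3.8 × 10⁻³ → stable
  149–215 m: −αΔT+βΔS = −(2.4 × 10⁻⁴)(+10.4)+(7.3 × 10⁻⁴)(-2.89) = -4.6 × 10⁻³ → UNSTABLE
  215–241 m: −αΔT+βΔS = −(2.4 × 10⁻⁴)(-2.1)+(7.3 × 10⁻⁴)(+1.30) = 1.5 × 10⁻³ → stable
  241–250 m: −αΔT+βΔS = −(2.4 × 10⁻⁴)(-2.2)+(7.3 × 10⁻⁴)(+2.44) = 2.3 × 10⁻³ → stable
The 149–215 m interval has Δρ < 0: lighter water underlies denser water.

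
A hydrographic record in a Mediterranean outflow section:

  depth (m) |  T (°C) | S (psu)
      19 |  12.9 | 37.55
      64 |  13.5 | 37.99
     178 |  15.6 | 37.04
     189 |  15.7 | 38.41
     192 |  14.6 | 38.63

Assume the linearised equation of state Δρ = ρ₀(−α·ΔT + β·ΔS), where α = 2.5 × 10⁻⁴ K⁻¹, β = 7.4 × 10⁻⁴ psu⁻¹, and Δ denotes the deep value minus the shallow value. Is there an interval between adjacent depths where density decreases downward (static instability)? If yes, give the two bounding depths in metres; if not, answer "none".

64–178 m

Evaluate Δρ/ρ₀ = −αΔT + βΔS across each adjacent pair:
  19–64 m: −αΔT+βΔS = −(2.5 × 10⁻⁴)(+0.6)+(7.4 × 10⁻⁴)(+0.44) = 1.8 × 10⁻⁴ → stable
  64–178 m: −αΔT+βΔS = −(2.5 × 10⁻⁴)(+2.1)+(7.4 × 10⁻⁴)(-0.95) = -1.2 × 10⁻³ → UNSTABLE
  178–189 m: −αΔT+βΔS = −(2.5 × 10⁻⁴)(+0.1)+(7.4 × 10⁻⁴)(+1.37) = 9.9 × 10⁻⁴ → stable
  189–192 m: −αΔT+βΔS = −(2.5 × 10⁻⁴)(-1.1)+(7.4 × 10⁻⁴)(+0.22) = 4.4 × 10⁻⁴ → stable
The 64–178 m interval has Δρ < 0: lighter water underlies denser water.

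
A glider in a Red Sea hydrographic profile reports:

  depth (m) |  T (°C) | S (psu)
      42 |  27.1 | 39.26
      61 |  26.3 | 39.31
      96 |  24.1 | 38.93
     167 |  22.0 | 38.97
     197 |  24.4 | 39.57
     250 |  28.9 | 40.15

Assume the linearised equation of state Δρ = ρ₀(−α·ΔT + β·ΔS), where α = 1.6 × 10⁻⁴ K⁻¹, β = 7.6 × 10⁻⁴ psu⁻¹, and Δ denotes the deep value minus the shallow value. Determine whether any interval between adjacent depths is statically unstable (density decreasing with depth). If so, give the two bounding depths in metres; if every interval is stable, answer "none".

197–250 m

Evaluate Δρ/ρ₀ = −αΔT + βΔS across each adjacent pair:
  42–61 m: −αΔT+βΔS = −(1.6 × 10⁻⁴)(-0.8)+(7.6 × 10⁻⁴)(+0.05) = 1.7 × 10⁻⁴ → stable
  61–96 m: −αΔT+βΔS = −(1.6 × 10⁻⁴)(-2.2)+(7.6 × 10⁻⁴)(-0.38) = 6.3 × 10⁻⁵ → stable
  96–167 m: −αΔT+βΔS = −(1.6 × 10⁻⁴)(-2.1)+(7.6 × 10⁻⁴)(+0.04) = 3.7 × 10⁻⁴ → stable
  167–197 m: −αΔT+βΔS = −(1.6 × 10⁻⁴)(+2.4)+(7.6 × 10⁻⁴)(+0.60) = 7.2 × 10⁻⁵ → stable
  197–250 m: −αΔT+βΔS = −(1.6 × 10⁻⁴)(+4.5)+(7.6 × 10⁻⁴)(+0.58) = -2.8 × 10⁻⁴ → UNSTABLE
The 197–250 m interval has Δρ < 0: lighter water underlies denser water.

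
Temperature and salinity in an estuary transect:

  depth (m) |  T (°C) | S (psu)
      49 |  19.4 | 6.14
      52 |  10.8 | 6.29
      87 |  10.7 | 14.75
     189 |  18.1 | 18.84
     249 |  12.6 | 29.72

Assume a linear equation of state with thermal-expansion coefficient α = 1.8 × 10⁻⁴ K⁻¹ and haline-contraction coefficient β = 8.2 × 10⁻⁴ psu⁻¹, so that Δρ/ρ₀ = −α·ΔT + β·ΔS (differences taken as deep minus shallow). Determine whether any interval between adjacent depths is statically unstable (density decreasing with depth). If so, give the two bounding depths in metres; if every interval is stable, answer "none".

Evaluate Δρ/ρ₀ = −αΔT + βΔS across each adjacent pair:
  49–52 m: −αΔT+βΔS = −(1.8 × 10⁻⁴)(-8.6)+(8.2 × 10⁻⁴)(+0.15) = 1.7 × 10⁻³ → stable
  52–87 m: −αΔT+βΔS = −(1.8 × 10⁻⁴)(-0.1)+(8.2 × 10⁻⁴)(+8.46) = 7.0 × 10⁻³ → stable
  87–189 m: −αΔT+βΔS = −(1.8 × 10⁻⁴)(+7.4)+(8.2 × 10⁻⁴)(+4.09) = 2.0 × 10⁻³ → stable
  189–249 m: −αΔT+βΔS = −(1.8 × 10⁻⁴)(-5.5)+(8.2 × 10⁻⁴)(+10.88) = 9.9 × 10⁻³ → stable
Every interval has Δρ > 0: the column is stably stratified throughout.

none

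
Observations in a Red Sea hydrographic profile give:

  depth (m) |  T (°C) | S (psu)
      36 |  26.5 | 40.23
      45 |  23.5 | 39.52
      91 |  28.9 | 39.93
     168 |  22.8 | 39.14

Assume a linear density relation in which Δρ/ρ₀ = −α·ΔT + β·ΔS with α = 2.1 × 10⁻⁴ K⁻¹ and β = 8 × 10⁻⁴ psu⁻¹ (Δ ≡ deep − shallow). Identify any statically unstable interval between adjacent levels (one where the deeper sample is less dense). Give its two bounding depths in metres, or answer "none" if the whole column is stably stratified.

Evaluate Δρ/ρ₀ = −αΔT + βΔS across each adjacent pair:
  36–45 m: −αΔT+βΔS = −(2.1 × 10⁻⁴)(-3.0)+(8 × 10⁻⁴)(-0.71) = 6.2 × 10⁻⁵ → stable
  45–91 m: −αΔT+βΔS = −(2.1 × 10⁻⁴)(+5.4)+(8 × 10⁻⁴)(+0.41) = -8.1 × 10⁻⁴ → UNSTABLE
  91–168 m: −αΔT+βΔS = −(2.1 × 10⁻⁴)(-6.1)+(8 × 10⁻⁴)(-0.79) = 6.5 × 10⁻⁴ → stable
The 45–91 m interval has Δρ < 0: lighter water underlies denser water.

45–91 m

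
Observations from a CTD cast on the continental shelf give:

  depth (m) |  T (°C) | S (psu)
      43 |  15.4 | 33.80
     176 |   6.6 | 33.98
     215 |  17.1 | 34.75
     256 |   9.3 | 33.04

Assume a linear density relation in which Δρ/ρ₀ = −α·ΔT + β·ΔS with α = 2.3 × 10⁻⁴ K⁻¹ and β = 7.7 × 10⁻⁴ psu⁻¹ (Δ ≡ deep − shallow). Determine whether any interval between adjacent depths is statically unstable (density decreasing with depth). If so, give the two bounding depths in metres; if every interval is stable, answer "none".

176–215 m

Evaluate Δρ/ρ₀ = −αΔT + βΔS across each adjacent pair:
  43–176 m: −αΔT+βΔS = −(2.3 × 10⁻⁴)(-8.8)+(7.7 × 10⁻⁴)(+0.18) = 2.2 × 10⁻³ → stable
  176–215 m: −αΔT+βΔS = −(2.3 × 10⁻⁴)(+10.5)+(7.7 × 10⁻⁴)(+0.77) = -1.8 × 10⁻³ → UNSTABLE
  215–256 m: −αΔT+βΔS = −(2.3 × 10⁻⁴)(-7.8)+(7.7 × 10⁻⁴)(-1.71) = 4.8 × 10⁻⁴ → stable
The 176–215 m interval has Δρ < 0: lighter water underlies denser water.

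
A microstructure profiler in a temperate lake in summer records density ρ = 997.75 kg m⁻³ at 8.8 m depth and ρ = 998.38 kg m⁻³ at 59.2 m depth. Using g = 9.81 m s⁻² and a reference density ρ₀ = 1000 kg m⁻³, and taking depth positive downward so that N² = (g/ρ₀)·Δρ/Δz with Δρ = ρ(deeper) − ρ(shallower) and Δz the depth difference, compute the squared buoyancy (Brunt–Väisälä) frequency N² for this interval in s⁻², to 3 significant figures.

1.23 × 10⁻⁴ s⁻²

Δρ = 998.38 − 997.75 = 0.63 kg m⁻³ over Δz = 59.2 − 8.8 = 50.4 m.
N² = (9.81/1000) × (0.63/50.4) = 1.2263 × 10⁻⁴ s⁻² ≈ 1.23 × 10⁻⁴ s⁻².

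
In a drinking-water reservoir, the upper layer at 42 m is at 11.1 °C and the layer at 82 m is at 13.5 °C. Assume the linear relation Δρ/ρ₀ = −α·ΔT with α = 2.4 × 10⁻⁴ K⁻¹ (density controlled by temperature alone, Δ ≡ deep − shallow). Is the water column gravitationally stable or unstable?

unstable

ΔT = 13.5 − 11.1 = +2.4 K, so Δρ/ρ₀ = −αΔT = -5.76 × 10⁻⁴.
Δρ/ρ₀ < 0, so Δρ < 0: deeper water is lighter → statically unstable; the column would overturn.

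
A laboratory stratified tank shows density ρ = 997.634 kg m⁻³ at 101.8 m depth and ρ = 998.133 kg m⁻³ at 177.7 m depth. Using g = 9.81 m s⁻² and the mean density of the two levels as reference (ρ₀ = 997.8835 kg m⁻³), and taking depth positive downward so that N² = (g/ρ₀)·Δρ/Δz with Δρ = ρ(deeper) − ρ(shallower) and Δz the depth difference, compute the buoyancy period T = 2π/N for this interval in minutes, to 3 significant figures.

Δρ = 998.133 − 997.634 = 0.499 kg m⁻³ over Δz = 177.7 − 101.8 = 75.9 m.
N² = (9.81/997.8835) × (0.499/75.9) = 6.4632 × 10⁻⁵ s⁻².
N = √(6.4632 × 10⁻⁵) = 8.0394 × 10⁻³ rad s⁻¹, so T = 2π/N = 781.55 s = 13.026 min ≈ 13.0 min.

13.0 min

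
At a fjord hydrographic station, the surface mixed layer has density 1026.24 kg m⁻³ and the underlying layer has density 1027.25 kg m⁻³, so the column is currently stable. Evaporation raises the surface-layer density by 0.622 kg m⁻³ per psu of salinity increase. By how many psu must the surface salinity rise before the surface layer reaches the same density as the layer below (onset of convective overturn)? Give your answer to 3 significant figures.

Density deficit of the surface layer: 1027.25 − 1026.24 = 1.01 kg m⁻³.
Required change = 1.01 / 0.622 = 1.62 psu.

1.62 psu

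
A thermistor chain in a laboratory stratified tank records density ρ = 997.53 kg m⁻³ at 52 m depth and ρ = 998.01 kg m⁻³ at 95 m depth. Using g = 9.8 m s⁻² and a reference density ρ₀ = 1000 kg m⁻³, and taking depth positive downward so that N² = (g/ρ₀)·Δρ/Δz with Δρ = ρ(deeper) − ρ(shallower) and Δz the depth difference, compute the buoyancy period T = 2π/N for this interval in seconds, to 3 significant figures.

Δρ = 998.01 − 997.53 = 0.48 kg m⁻³ over Δz = 95 − 52 = 43 m.
N² = (9.8/1000) × (0.48/43) = 1.0940 × 10⁻⁴ s⁻².
N = √(1.0940 × 10⁻⁴) = 0.010459 rad s⁻¹, so T = 2π/N = 600.74 s ≈ 601 s.

601 s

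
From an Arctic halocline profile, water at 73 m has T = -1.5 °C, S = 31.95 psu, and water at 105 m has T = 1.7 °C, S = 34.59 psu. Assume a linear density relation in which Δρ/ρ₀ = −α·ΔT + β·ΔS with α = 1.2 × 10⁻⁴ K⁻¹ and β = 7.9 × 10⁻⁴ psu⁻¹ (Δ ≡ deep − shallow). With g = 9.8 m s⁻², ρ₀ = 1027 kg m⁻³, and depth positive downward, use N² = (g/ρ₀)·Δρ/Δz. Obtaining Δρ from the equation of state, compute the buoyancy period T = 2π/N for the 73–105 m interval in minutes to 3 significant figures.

4.59 min

ΔT = +3.2 K, ΔS = +2.64 psu (deep − shallow).
Δρ/ρ₀ = −αΔT + βΔS = -3.84 × 10⁻⁴ + 2.0856 × 10⁻³ = 1.7016 × 10⁻³, so Δρ ≈ 1.748 kg m⁻³.
N² = (g/ρ₀)·Δρ/Δz = g·(Δρ/ρ₀)/Δz = 9.8 × 1.7016 × 10⁻³ / 32 = 5.2112 × 10⁻⁴ s⁻².
N = √(5.2112 × 10⁻⁴) = 0.022828 rad s⁻¹ → T = 2π/N = 275.24 s = 4.5873 min ≈ 4.59 min.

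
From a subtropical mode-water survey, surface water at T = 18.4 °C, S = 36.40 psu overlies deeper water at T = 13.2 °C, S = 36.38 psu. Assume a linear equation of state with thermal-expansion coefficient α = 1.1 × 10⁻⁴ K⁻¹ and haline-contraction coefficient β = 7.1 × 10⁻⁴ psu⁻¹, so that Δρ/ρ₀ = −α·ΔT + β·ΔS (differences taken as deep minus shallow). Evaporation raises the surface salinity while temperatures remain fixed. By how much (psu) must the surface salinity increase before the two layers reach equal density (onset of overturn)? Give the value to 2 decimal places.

Neutral buoyancy requires −α(T_deep − T_surf) + β(S_deep − S_surf′) = 0.
S_surf′ = S_deep − (α/β)·ΔT = 36.38 − (1.1 × 10⁻⁴/7.1 × 10⁻⁴)·(-5.2) = 37.1856 psu.
Increase required: 37.1856 − 36.40 = 0.7856 psu.

0.79 psu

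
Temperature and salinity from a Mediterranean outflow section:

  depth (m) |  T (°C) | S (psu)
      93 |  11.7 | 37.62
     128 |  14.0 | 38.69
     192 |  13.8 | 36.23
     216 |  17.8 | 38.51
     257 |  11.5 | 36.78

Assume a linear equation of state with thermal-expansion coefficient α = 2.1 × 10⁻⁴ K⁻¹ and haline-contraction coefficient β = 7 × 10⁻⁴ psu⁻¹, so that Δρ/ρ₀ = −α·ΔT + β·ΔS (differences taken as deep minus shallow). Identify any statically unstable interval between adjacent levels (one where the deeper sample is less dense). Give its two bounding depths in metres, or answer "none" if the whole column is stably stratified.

128–192 m

Evaluate Δρ/ρ₀ = −αΔT + βΔS across each adjacent pair:
  93–128 m: −αΔT+βΔS = −(2.1 × 10⁻⁴)(+2.3)+(7 × 10⁻⁴)(+1.07) = 2.7 × 10⁻⁴ → stable
  128–192 m: −αΔT+βΔS = −(2.1 × 10⁻⁴)(-0.2)+(7 × 10⁻⁴)(-2.46) = -1.7 × 10⁻³ → UNSTABLE
  192–216 m: −αΔT+βΔS = −(2.1 × 10⁻⁴)(+4.0)+(7 × 10⁻⁴)(+2.28) = 7.6 × 10⁻⁴ → stable
  216–257 m: −αΔT+βΔS = −(2.1 × 10⁻⁴)(-6.3)+(7 × 10⁻⁴)(-1.73) = 1.1 × 10⁻⁴ → stable
The 128–192 m interval has Δρ < 0: lighter water underlies denser water.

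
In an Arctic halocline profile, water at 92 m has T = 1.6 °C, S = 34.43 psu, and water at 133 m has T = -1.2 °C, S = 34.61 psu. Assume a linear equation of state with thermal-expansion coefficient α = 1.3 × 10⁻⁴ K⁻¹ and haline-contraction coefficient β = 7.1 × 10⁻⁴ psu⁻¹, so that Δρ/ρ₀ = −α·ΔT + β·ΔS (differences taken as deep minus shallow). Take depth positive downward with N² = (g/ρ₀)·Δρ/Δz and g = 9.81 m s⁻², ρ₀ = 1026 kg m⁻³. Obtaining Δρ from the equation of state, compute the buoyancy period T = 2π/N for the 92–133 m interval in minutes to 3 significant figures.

9.65 min

ΔT = -2.8 K, ΔS = +0.18 psu (deep − shallow).
Δρ/ρ₀ = −αΔT + βΔS = 3.64 × 10⁻⁴ + 1.278 × 10⁻⁴ = 4.918 × 10⁻⁴, so Δρ ≈ 0.5046 kg m⁻³.
N² = (g/ρ₀)·Δρ/Δz = g·(Δρ/ρ₀)/Δz = 9.81 × 4.918 × 10⁻⁴ / 41 = 1.1767 × 10⁻⁴ s⁻².
N = √(1.1767 × 10⁻⁴) = 0.010848 rad s⁻¹ → T = 2π/N = 579.20 s = 9.6533 min ≈ 9.65 min.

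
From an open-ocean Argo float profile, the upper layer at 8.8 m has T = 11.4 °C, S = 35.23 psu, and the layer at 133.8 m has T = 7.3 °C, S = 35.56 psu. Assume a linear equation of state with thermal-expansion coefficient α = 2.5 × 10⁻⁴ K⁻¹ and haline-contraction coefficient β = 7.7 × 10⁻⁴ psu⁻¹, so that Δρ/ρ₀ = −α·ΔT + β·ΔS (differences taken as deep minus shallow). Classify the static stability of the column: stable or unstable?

ΔT = 7.3 − 11.4 = -4.1 K and ΔS = 35.56 − 35.23 = +0.33 psu (deep − shallow).
−αΔT = 1.025 × 10⁻³; βΔS = 2.541 × 10⁻⁴; sum Δρ/ρ₀ = 1.2791 × 10⁻³.
Δρ/ρ₀ > 0, so Δρ > 0: deeper water is denser → statically stable.

stable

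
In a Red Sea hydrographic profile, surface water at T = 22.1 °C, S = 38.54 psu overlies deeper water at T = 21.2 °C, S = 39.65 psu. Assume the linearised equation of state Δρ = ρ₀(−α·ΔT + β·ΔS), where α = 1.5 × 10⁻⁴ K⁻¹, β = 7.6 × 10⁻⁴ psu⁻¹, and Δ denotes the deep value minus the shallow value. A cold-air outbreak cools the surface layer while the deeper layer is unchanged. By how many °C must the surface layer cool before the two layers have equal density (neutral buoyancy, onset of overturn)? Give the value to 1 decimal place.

Neutral buoyancy requires Δρ = 0, i.e. −α(T_deep − T_surf′) + β(S_deep − S_surf) = 0.
T_surf′ = T_deep − (β/α)·ΔS = 21.2 − (7.6 × 10⁻⁴/1.5 × 10⁻⁴)·(+1.11) = 15.576 °C.
Cooling required: 22.1 − (15.576) = 6.524 °C.

6.5 °C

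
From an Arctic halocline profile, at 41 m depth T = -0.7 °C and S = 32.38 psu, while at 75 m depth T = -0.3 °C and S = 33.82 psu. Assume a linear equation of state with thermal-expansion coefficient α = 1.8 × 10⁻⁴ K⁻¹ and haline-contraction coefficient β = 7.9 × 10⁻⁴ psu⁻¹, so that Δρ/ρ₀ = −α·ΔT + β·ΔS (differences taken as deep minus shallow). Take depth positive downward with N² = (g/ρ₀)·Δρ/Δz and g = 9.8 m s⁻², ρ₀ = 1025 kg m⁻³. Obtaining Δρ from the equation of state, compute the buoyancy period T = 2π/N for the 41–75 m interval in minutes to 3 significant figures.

5.98 min

ΔT = +0.4 K, ΔS = +1.44 psu (deep − shallow).
Δρ/ρ₀ = −αΔT + βΔS = -7.20 × 10⁻⁵ + 1.1376 × 10⁻³ = 1.0656 × 10⁻³, so Δρ ≈ 1.092 kg m⁻³.
N² = (g/ρ₀)·Δρ/Δz = g·(Δρ/ρ₀)/Δz = 9.8 × 1.0656 × 10⁻³ / 34 = 3.0714 × 10⁻⁴ s⁻².
N = √(3.0714 × 10⁻⁴) = 0.017525 rad s⁻¹ → T = 2π/N = 358.53 s = 5.9755 min ≈ 5.98 min.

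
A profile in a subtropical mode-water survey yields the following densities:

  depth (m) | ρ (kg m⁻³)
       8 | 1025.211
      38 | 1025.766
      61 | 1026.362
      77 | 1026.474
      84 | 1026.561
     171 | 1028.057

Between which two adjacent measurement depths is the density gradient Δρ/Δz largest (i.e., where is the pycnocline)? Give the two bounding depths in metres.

38–61 m

Compute the density gradient over each adjacent pair:
  8–38 m: Δρ/Δz = 0.555/30 = 0.019 kg m⁻⁴
  38–61 m: Δρ/Δz = 0.596/23 = 0.026 kg m⁻⁴
  61–77 m: Δρ/Δz = 0.112/16 = 7.0 × 10⁻³ kg m⁻⁴
  77–84 m: Δρ/Δz = 0.087/7 = 0.012 kg m⁻⁴
  84–171 m: Δρ/Δz = 1.496/87 = 0.017 kg m⁻⁴
The largest gradient is in the 38–61 m interval — the pycnocline.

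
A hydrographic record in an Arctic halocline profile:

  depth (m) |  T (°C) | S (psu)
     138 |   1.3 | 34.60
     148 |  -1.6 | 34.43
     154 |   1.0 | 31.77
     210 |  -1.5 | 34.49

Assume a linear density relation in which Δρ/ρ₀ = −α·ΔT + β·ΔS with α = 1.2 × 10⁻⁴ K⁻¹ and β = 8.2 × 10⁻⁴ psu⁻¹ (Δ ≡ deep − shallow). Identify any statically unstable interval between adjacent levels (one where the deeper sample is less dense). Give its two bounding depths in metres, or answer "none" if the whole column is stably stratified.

148–154 m

Evaluate Δρ/ρ₀ = −αΔT + βΔS across each adjacent pair:
  138–148 m: −αΔT+βΔS = −(1.2 × 10⁻⁴)(-2.9)+(8.2 × 10⁻⁴)(-0.17) = 2.1 × 10⁻⁴ → stable
  148–154 m: −αΔT+βΔS = −(1.2 × 10⁻⁴)(+2.6)+(8.2 × 10⁻⁴)(-2.66) = -2.5 × 10⁻³ → UNSTABLE
  154–210 m: −αΔT+βΔS = −(1.2 × 10⁻⁴)(-2.5)+(8.2 × 10⁻⁴)(+2.72) = 2.5 × 10⁻³ → stable
The 148–154 m interval has Δρ < 0: lighter water underlies denser water.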